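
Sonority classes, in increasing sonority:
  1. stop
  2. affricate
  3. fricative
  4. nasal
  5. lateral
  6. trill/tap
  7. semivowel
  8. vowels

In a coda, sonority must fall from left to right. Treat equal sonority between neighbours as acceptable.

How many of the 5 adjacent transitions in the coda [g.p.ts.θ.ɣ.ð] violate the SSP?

2

/g/: stop = 1.
/p/: stop = 1.
/ts/: affricate = 2.
/θ/: fricative = 3.
/ɣ/: fricative = 3.
/ð/: fricative = 3.
/g/→/p/: 1→1 (plateau, allowed) — ok.
/p/→/ts/: 1→2 (does not fall) — violation.
/ts/→/θ/: 2→3 (does not fall) — violation.
/θ/→/ɣ/: 3→3 (plateau, allowed) — ok.
/ɣ/→/ð/: 3→3 (plateau, allowed) — ok.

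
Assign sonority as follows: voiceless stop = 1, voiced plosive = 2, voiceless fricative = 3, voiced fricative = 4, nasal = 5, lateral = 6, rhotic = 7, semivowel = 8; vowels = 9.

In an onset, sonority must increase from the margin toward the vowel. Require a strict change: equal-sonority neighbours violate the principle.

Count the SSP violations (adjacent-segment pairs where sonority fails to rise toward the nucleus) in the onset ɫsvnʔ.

2

/ɫ/ is a lateral (sonority 6).
/s/ is a voiceless fricative (sonority 3).
/v/ is a voiced fricative (sonority 4).
/n/ is a nasal (sonority 5).
/ʔ/ is a voiceless stop (sonority 1).
/ɫ/→/s/: 6→3 (does not rise) — violation.
/s/→/v/: 3→4 (rises) — ok.
/v/→/n/: 4→5 (rises) — ok.
/n/→/ʔ/: 5→1 (does not rise) — violation.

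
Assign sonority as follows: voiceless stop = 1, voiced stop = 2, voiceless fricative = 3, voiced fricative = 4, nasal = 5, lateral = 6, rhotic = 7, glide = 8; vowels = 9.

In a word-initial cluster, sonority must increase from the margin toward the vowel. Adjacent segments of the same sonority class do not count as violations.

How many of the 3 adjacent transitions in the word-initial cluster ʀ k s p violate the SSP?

2

/ʀ/ is a rhotic (sonority 7).
/k/ is a voiceless stop (sonority 1).
/s/ is a voiceless fricative (sonority 3).
/p/ is a voiceless stop (sonority 1).
/ʀ/→/k/: 7→1 (does not rise) — violation.
/k/→/s/: 1→3 (rises) — ok.
/s/→/p/: 3→1 (does not rise) — violation.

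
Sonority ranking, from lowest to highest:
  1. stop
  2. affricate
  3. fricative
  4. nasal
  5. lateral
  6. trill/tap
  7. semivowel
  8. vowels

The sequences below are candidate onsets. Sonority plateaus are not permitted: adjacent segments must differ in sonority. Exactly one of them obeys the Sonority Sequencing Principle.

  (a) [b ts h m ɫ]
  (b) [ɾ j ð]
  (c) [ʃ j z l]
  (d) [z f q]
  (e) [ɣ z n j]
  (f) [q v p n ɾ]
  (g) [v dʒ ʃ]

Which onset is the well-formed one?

a

(a) sonority 1-2-3-4-5: well-formed.
(b) sonority 6-7-3: ill-formed.
(c) sonority 3-7-3-5: ill-formed.
(d) sonority 3-3-1: ill-formed.
(e) sonority 3-3-4-7: ill-formed.
(f) sonority 1-3-1-4-6: ill-formed.
(g) sonority 3-2-3: ill-formed.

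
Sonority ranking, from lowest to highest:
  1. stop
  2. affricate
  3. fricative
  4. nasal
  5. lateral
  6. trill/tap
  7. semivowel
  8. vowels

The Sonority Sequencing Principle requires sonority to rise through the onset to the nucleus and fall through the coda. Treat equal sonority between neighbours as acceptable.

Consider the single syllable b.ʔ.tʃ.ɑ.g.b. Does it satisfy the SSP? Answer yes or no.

Onset: /b/ is a stop (sonority 1), /ʔ/ is a stop (sonority 1), /tʃ/ is an affricate (sonority 2); then the nucleus /ɑ/ (sonority 8).
Onset profile 1-1-2-8 — rises to the nucleus.
Coda: /g/ is a stop (sonority 1), /b/ is a stop (sonority 1).
Coda profile 8-1-1 — falls from the nucleus.

yes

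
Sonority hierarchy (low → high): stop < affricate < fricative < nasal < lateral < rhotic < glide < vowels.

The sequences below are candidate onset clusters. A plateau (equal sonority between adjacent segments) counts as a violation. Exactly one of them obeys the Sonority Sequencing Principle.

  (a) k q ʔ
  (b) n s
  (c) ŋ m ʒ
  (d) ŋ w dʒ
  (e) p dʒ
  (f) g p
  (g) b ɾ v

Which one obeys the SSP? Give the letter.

(a) 1-1-1 → violates
(b) 4-3 → violates
(c) 4-4-3 → violates
(d) 4-7-2 → violates
(e) 1-2 → obeys
(f) 1-1 → violates
(g) 1-6-3 → violates

e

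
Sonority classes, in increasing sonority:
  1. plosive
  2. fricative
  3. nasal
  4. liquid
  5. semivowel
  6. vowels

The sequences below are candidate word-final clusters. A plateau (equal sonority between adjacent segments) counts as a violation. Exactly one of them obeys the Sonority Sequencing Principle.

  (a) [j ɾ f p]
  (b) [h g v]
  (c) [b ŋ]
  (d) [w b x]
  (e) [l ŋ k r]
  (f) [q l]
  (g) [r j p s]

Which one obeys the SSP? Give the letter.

a

(a) 5-4-2-1 → obeys
(b) 2-1-2 → violates
(c) 1-3 → violates
(d) 5-1-2 → violates
(e) 4-3-1-4 → violates
(f) 1-4 → violates
(g) 4-5-1-2 → violates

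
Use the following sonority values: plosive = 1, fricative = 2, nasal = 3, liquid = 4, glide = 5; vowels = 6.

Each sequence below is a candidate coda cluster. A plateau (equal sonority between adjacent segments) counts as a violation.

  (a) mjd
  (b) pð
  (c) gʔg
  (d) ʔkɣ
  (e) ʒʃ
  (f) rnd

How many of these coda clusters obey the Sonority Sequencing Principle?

(a) mjd: profile 3-5-1 — violates.
(b) pð: profile 1-2 — violates.
(c) gʔg: profile 1-1-1 — violates.
(d) ʔkɣ: profile 1-1-2 — violates.
(e) ʒʃ: profile 2-2 — violates.
(f) rnd: profile 4-3-1 — obeys.

1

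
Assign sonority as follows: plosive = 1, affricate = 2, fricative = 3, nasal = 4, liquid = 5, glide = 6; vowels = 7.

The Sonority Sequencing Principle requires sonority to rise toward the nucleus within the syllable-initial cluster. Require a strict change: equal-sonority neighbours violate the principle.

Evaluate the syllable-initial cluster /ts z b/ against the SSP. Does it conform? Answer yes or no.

/ts/ is an affricate (sonority 2).
/z/ is a fricative (sonority 3).
/b/ is a plosive (sonority 1).
The profile is 2-3-1. Between /z/ (3) and /b/ (1) sonority does not rise, so the cluster violates the SSP.

no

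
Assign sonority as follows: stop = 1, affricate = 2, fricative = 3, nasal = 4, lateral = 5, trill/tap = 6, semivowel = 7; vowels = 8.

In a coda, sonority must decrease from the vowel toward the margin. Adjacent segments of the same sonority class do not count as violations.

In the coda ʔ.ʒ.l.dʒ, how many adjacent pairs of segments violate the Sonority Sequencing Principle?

2

/ʔ/ is a stop (sonority 1).
/ʒ/ is a fricative (sonority 3).
/l/ is a lateral (sonority 5).
/dʒ/ is an affricate (sonority 2).
/ʔ/→/ʒ/: 1→3 (does not fall) — violation.
/ʒ/→/l/: 3→5 (does not fall) — violation.
/l/→/dʒ/: 5→2 (falls) — ok.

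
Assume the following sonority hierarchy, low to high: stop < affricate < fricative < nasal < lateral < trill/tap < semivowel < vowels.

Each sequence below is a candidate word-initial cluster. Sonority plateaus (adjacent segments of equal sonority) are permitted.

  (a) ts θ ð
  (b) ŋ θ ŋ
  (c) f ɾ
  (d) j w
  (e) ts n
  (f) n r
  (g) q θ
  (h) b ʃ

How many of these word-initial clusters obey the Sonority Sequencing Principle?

(a) ts θ ð: profile 2-3-3 — obeys.
(b) ŋ θ ŋ: profile 4-3-4 — violates.
(c) f ɾ: profile 3-6 — obeys.
(d) j w: profile 7-7 — obeys.
(e) ts n: profile 2-4 — obeys.
(f) n r: profile 4-6 — obeys.
(g) q θ: profile 1-3 — obeys.
(h) b ʃ: profile 1-3 — obeys.

7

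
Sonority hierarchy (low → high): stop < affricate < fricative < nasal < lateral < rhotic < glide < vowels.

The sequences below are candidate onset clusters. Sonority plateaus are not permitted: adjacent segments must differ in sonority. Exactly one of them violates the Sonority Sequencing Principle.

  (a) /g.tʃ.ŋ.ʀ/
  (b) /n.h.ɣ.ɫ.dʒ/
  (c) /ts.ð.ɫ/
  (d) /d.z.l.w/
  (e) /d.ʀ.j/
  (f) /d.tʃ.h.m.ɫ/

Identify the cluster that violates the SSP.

(a) sonority 1-2-4-6: well-formed.
(b) sonority 4-3-3-5-2: ill-formed.
(c) sonority 2-3-5: well-formed.
(d) sonority 1-3-5-7: well-formed.
(e) sonority 1-6-7: well-formed.
(f) sonority 1-2-3-4-5: well-formed.

b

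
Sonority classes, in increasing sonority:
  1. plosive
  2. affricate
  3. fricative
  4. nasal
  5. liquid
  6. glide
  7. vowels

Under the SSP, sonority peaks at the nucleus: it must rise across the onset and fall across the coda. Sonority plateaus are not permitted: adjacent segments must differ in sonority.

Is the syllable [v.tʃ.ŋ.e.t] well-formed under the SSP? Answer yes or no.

no

Onset: /v/ is a fricative (sonority 3), /tʃ/ is an affricate (sonority 2), /ŋ/ is a nasal (sonority 4); then the nucleus /e/ (sonority 7).
Onset profile 3-2-4-7 — does not strictly rise throughout.
Coda: /t/ is a plosive (sonority 1).
Coda profile 7-1 — falls from the nucleus.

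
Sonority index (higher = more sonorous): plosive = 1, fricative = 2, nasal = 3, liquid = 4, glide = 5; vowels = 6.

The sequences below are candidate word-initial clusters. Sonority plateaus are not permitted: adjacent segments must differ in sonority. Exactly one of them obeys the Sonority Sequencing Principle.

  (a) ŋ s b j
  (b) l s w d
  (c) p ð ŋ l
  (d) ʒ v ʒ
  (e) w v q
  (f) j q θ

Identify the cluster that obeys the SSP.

(a) ŋ s b j: profile 3-2-1-5 — violates.
(b) l s w d: profile 4-2-5-1 — violates.
(c) p ð ŋ l: profile 1-2-3-4 — obeys.
(d) ʒ v ʒ: profile 2-2-2 — violates.
(e) w v q: profile 5-2-1 — violates.
(f) j q θ: profile 5-1-2 — violates.

c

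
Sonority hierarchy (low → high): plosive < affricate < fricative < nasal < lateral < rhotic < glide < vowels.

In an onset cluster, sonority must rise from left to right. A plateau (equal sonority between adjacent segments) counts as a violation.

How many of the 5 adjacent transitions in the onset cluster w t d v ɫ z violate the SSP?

3

/w/ — glide, sonority 7.
/t/ — plosive, sonority 1.
/d/ — plosive, sonority 1.
/v/ — fricative, sonority 3.
/ɫ/ — lateral, sonority 5.
/z/ — fricative, sonority 3.
/w/→/t/: 7→1 (does not rise) — violation.
/t/→/d/: 1→1 (plateau) — violation.
/d/→/v/: 1→3 (rises) — ok.
/v/→/ɫ/: 3→5 (rises) — ok.
/ɫ/→/z/: 5→3 (does not rise) — violation.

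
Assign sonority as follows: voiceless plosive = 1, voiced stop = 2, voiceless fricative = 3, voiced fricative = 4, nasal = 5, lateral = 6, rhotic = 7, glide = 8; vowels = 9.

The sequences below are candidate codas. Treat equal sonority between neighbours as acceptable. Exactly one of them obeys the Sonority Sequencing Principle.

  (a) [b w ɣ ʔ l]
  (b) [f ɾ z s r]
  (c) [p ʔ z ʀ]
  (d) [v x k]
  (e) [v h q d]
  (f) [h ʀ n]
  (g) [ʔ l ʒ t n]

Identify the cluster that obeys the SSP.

(a) 2-8-4-1-6 → violates
(b) 3-7-4-3-7 → violates
(c) 1-1-4-7 → violates
(d) 4-3-1 → obeys
(e) 4-3-1-2 → violates
(f) 3-7-5 → violates
(g) 1-6-4-1-5 → violates

d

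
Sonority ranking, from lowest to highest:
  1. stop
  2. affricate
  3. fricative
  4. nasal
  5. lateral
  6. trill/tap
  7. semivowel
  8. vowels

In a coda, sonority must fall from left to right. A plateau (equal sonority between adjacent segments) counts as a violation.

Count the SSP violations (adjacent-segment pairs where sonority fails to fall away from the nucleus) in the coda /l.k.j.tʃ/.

/l/: lateral = 5.
/k/: stop = 1.
/j/: semivowel = 7.
/tʃ/: affricate = 2.
/l/→/k/: 5→1 (falls) — ok.
/k/→/j/: 1→7 (does not fall) — violation.
/j/→/tʃ/: 7→2 (falls) — ok.

1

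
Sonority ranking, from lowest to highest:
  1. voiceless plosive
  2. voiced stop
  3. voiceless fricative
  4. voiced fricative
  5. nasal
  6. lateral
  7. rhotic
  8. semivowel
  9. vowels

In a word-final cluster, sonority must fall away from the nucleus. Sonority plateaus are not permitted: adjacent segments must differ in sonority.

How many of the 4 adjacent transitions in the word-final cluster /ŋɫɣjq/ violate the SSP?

/ŋ/ — nasal, sonority 5.
/ɫ/ — lateral, sonority 6.
/ɣ/ — voiced fricative, sonority 4.
/j/ — semivowel, sonority 8.
/q/ — voiceless plosive, sonority 1.
/ŋ/→/ɫ/: 5→6 (does not fall) — violation.
/ɫ/→/ɣ/: 6→4 (falls) — ok.
/ɣ/→/j/: 4→8 (does not fall) — violation.
/j/→/q/: 8→1 (falls) — ok.

2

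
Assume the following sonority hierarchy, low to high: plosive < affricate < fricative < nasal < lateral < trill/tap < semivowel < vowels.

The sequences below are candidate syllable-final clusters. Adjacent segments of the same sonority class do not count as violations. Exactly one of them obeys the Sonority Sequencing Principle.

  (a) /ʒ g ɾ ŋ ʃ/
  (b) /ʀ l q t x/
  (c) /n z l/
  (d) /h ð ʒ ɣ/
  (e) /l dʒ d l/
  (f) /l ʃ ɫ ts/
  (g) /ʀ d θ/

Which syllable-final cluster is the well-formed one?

(a) /ʒ g ɾ ŋ ʃ/: profile 3-1-6-4-3 — violates.
(b) /ʀ l q t x/: profile 6-5-1-1-3 — violates.
(c) /n z l/: profile 4-3-5 — violates.
(d) /h ð ʒ ɣ/: profile 3-3-3-3 — obeys.
(e) /l dʒ d l/: profile 5-2-1-5 — violates.
(f) /l ʃ ɫ ts/: profile 5-3-5-2 — violates.
(g) /ʀ d θ/: profile 6-1-3 — violates.

d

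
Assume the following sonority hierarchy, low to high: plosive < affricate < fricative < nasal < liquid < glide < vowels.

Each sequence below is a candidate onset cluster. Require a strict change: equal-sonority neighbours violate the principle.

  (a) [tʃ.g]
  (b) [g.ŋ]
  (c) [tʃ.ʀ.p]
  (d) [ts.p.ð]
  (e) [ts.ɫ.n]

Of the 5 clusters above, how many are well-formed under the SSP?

(a) 2-1 → violates
(b) 1-4 → obeys
(c) 2-5-1 → violates
(d) 2-1-3 → violates
(e) 2-5-4 → violates

1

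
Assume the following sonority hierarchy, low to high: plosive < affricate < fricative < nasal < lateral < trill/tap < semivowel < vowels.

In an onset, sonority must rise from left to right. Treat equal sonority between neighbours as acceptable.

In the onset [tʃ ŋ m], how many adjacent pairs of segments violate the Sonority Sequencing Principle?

/tʃ/ is an affricate (sonority 2).
/ŋ/ is a nasal (sonority 4).
/m/ is a nasal (sonority 4).
/tʃ/→/ŋ/: 2→4 (rises) — ok.
/ŋ/→/m/: 4→4 (plateau, allowed) — ok.

0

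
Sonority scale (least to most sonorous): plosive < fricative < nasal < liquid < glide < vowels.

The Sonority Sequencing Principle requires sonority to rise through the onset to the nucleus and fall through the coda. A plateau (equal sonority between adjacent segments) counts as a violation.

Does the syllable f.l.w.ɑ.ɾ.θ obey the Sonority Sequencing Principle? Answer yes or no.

yes

Onset: /f/ is a fricative (sonority 2), /l/ is a liquid (sonority 4), /w/ is a glide (sonority 5); then the nucleus /ɑ/ (sonority 6).
Onset profile 2-4-5-6 — rises to the nucleus.
Coda: /ɾ/ is a liquid (sonority 4), /θ/ is a fricative (sonority 2).
Coda profile 6-4-2 — falls from the nucleus.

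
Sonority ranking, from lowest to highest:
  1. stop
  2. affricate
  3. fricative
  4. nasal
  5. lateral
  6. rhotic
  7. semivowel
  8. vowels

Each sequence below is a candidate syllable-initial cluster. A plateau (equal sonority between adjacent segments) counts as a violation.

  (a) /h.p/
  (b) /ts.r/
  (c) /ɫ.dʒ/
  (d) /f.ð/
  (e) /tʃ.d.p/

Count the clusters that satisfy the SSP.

1

(a) 3-1 → violates
(b) 2-6 → obeys
(c) 5-2 → violates
(d) 3-3 → violates
(e) 2-1-1 → violates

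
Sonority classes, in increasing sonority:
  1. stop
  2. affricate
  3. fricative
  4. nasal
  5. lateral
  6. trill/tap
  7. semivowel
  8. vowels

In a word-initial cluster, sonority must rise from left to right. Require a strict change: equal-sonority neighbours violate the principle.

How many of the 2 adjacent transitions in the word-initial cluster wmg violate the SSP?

2

/w/ is a semivowel (sonority 7).
/m/ is a nasal (sonority 4).
/g/ is a stop (sonority 1).
/w/→/m/: 7→4 (does not rise) — violation.
/m/→/g/: 4→1 (does not rise) — violation.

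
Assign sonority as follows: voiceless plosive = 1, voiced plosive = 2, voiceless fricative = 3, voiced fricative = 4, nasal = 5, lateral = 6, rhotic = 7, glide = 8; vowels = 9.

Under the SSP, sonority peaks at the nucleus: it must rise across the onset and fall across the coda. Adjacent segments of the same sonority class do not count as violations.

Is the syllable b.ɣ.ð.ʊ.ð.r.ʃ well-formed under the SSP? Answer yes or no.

Onset: /b/ is a voiced plosive (sonority 2), /ɣ/ is a voiced fricative (sonority 4), /ð/ is a voiced fricative (sonority 4); then the nucleus /ʊ/ (sonority 9).
Onset profile 2-4-4-9 — rises to the nucleus.
Coda: /ð/ is a voiced fricative (sonority 4), /r/ is a rhotic (sonority 7), /ʃ/ is a voiceless fricative (sonority 3).
Coda profile 9-4-7-3 — does not fall throughout.

no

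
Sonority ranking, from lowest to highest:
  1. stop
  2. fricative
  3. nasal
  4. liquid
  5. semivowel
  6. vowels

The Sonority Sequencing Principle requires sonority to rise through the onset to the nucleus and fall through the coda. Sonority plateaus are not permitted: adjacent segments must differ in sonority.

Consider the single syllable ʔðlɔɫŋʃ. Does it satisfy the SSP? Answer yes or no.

Onset: /ʔ/ is a stop (sonority 1), /ð/ is a fricative (sonority 2), /l/ is a liquid (sonority 4); then the nucleus /ɔ/ (sonority 6).
Onset profile 1-2-4-6 — rises to the nucleus.
Coda: /ɫ/ is a liquid (sonority 4), /ŋ/ is a nasal (sonority 3), /ʃ/ is a fricative (sonority 2).
Coda profile 6-4-3-2 — falls from the nucleus.

yes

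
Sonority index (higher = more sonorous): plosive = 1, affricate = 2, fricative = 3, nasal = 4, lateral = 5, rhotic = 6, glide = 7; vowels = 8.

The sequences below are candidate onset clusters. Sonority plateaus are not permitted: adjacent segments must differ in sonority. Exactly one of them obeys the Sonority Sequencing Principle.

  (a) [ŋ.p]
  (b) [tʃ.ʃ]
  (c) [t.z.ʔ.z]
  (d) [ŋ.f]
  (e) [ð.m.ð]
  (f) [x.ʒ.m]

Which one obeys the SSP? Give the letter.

(a) sonority 4-1: ill-formed.
(b) sonority 2-3: well-formed.
(c) sonority 1-3-1-3: ill-formed.
(d) sonority 4-3: ill-formed.
(e) sonority 3-4-3: ill-formed.
(f) sonority 3-3-4: ill-formed.

b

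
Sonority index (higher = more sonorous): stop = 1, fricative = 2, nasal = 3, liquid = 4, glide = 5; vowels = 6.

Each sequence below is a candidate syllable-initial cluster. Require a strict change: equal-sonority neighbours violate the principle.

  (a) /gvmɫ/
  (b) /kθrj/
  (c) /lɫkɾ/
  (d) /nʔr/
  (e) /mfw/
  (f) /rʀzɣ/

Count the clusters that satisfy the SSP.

2

(a) 1-2-3-4 → obeys
(b) 1-2-4-5 → obeys
(c) 4-4-1-4 → violates
(d) 3-1-4 → violates
(e) 3-2-5 → violates
(f) 4-4-2-2 → violates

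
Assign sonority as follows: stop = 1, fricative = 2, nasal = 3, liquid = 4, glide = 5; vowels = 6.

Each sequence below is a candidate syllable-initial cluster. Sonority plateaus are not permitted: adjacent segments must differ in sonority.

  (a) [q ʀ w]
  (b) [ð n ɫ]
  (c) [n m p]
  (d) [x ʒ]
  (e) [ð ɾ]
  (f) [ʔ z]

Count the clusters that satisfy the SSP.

4

(a) sonority 1-4-5: well-formed.
(b) sonority 2-3-4: well-formed.
(c) sonority 3-3-1: ill-formed.
(d) sonority 2-2: ill-formed.
(e) sonority 2-4: well-formed.
(f) sonority 1-2: well-formed.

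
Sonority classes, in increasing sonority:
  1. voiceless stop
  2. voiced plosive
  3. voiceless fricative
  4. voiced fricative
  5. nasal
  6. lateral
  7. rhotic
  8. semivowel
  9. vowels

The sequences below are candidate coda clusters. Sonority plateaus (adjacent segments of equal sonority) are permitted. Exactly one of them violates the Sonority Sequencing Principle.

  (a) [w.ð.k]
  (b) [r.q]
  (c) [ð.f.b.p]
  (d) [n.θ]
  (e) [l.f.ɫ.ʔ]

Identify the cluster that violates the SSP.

e

(a) [w.ð.k]: profile 8-4-1 — obeys.
(b) [r.q]: profile 7-1 — obeys.
(c) [ð.f.b.p]: profile 4-3-2-1 — obeys.
(d) [n.θ]: profile 5-3 — obeys.
(e) [l.f.ɫ.ʔ]: profile 6-3-6-1 — violates.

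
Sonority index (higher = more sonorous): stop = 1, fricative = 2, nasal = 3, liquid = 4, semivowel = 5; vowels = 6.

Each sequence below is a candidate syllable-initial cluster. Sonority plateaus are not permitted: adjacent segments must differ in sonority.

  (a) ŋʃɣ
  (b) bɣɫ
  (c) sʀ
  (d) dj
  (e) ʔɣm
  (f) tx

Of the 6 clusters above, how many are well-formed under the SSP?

(a) sonority 3-2-2: ill-formed.
(b) sonority 1-2-4: well-formed.
(c) sonority 2-4: well-formed.
(d) sonority 1-5: well-formed.
(e) sonority 1-2-3: well-formed.
(f) sonority 1-2: well-formed.

5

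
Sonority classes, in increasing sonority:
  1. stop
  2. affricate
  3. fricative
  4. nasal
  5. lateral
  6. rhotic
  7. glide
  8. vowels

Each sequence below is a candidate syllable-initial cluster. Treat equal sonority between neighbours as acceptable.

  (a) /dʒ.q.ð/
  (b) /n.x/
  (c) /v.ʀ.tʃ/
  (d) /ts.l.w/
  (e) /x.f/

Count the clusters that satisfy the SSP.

2

(a) 2-1-3 → violates
(b) 4-3 → violates
(c) 3-6-2 → violates
(d) 2-5-7 → obeys
(e) 3-3 → obeys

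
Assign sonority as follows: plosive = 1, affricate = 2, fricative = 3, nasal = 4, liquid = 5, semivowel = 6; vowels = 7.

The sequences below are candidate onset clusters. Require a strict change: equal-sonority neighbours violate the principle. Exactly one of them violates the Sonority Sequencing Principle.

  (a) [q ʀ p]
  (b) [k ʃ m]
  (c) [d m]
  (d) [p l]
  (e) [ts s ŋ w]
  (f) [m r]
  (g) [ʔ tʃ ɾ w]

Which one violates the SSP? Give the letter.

a

(a) 1-5-1 → violates
(b) 1-3-4 → obeys
(c) 1-4 → obeys
(d) 1-5 → obeys
(e) 2-3-4-6 → obeys
(f) 4-5 → obeys
(g) 1-2-5-6 → obeys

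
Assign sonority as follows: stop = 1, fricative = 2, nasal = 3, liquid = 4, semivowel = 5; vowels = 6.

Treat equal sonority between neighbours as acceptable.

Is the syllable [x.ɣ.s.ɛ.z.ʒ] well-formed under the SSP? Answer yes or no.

yes

Onset: /x/ is a fricative (sonority 2), /ɣ/ is a fricative (sonority 2), /s/ is a fricative (sonority 2); then the nucleus /ɛ/ (sonority 6).
Onset profile 2-2-2-6 — rises to the nucleus.
Coda: /z/ is a fricative (sonority 2), /ʒ/ is a fricative (sonority 2).
Coda profile 6-2-2 — falls from the nucleus.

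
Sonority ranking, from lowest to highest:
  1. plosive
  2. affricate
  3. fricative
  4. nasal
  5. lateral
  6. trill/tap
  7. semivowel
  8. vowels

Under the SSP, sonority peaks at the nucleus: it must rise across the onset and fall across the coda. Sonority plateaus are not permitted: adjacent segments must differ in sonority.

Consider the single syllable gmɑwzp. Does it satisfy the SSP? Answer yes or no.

yes

Onset: /g/ is a plosive (sonority 1), /m/ is a nasal (sonority 4); then the nucleus /ɑ/ (sonority 8).
Onset profile 1-4-8 — rises to the nucleus.
Coda: /w/ is a semivowel (sonority 7), /z/ is a fricative (sonority 3), /p/ is a plosive (sonority 1).
Coda profile 8-7-3-1 — falls from the nucleus.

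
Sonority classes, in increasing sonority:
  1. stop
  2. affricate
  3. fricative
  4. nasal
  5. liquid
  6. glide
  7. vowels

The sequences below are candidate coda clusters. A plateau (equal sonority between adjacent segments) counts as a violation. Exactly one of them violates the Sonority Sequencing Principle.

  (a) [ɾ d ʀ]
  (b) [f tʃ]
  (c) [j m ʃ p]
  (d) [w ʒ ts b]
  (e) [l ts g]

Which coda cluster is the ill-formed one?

a

(a) sonority 5-1-5: ill-formed.
(b) sonority 3-2: well-formed.
(c) sonority 6-4-3-1: well-formed.
(d) sonority 6-3-2-1: well-formed.
(e) sonority 5-2-1: well-formed.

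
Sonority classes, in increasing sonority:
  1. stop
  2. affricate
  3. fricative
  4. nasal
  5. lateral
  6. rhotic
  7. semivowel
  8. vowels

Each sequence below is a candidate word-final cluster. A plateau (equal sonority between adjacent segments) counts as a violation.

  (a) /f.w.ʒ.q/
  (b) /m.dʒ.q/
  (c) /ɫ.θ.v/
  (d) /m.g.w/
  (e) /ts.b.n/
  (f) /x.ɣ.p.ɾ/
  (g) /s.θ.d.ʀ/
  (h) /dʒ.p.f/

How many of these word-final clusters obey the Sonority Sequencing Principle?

1

(a) sonority 3-7-3-1: ill-formed.
(b) sonority 4-2-1: well-formed.
(c) sonority 5-3-3: ill-formed.
(d) sonority 4-1-7: ill-formed.
(e) sonority 2-1-4: ill-formed.
(f) sonority 3-3-1-6: ill-formed.
(g) sonority 3-3-1-6: ill-formed.
(h) sonority 2-1-3: ill-formed.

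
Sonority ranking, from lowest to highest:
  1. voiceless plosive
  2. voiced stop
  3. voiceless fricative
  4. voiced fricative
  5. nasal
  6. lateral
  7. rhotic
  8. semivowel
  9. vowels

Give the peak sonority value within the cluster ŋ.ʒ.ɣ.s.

5

/ŋ/: nasal = 5.
/ʒ/: voiced fricative = 4.
/ɣ/: voiced fricative = 4.
/s/: voiceless fricative = 3.
The maximum is 5.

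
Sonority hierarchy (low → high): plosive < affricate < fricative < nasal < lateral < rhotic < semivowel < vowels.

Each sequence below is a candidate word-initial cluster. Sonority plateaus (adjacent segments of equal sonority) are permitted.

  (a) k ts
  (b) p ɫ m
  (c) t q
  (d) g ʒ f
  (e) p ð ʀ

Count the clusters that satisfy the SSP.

4

(a) 1-2 → obeys
(b) 1-5-4 → violates
(c) 1-1 → obeys
(d) 1-3-3 → obeys
(e) 1-3-6 → obeys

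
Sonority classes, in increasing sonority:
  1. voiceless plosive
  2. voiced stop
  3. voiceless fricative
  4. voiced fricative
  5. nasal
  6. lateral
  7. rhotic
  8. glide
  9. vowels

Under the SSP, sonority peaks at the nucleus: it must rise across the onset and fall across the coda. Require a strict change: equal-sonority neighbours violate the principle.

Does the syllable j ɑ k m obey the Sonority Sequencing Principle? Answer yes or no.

no

Onset: /j/ is a glide (sonority 8); then the nucleus /ɑ/ (sonority 9).
Onset profile 8-9 — rises to the nucleus.
Coda: /k/ is a voiceless plosive (sonority 1), /m/ is a nasal (sonority 5).
Coda profile 9-1-5 — does not strictly fall throughout.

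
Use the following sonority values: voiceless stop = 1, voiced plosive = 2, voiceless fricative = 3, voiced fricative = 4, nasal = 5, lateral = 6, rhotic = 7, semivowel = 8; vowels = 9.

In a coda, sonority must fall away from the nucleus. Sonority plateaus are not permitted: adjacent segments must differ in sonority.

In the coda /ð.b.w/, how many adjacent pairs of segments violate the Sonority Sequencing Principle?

1

/ð/: voiced fricative = 4.
/b/: voiced plosive = 2.
/w/: semivowel = 8.
/ð/→/b/: 4→2 (falls) — ok.
/b/→/w/: 2→8 (does not fall) — violation.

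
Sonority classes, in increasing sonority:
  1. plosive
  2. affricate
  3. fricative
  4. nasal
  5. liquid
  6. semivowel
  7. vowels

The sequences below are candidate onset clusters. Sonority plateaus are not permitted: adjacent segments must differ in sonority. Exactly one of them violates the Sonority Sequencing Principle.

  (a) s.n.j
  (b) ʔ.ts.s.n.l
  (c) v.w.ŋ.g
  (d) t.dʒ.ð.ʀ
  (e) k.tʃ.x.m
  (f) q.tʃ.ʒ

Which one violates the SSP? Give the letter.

(a) 3-4-6 → obeys
(b) 1-2-3-4-5 → obeys
(c) 3-6-4-1 → violates
(d) 1-2-3-5 → obeys
(e) 1-2-3-4 → obeys
(f) 1-2-3 → obeys

c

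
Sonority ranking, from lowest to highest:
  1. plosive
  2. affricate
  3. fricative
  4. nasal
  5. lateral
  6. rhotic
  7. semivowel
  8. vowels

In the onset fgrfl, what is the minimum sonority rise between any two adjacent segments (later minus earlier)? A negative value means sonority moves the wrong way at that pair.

-3

/f/ is a fricative (sonority 3).
/g/ is a plosive (sonority 1).
/r/ is a rhotic (sonority 6).
/f/ is a fricative (sonority 3).
/l/ is a lateral (sonority 5).
/f/→/g/: change -2.
/g/→/r/: change +5.
/r/→/f/: change -3.
/f/→/l/: change +2.
Minimum = -3.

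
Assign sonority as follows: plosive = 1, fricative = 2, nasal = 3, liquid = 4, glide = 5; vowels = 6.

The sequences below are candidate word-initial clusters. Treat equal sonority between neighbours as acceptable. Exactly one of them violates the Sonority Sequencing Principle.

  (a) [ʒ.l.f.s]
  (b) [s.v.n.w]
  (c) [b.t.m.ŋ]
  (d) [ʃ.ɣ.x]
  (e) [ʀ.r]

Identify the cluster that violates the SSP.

(a) [ʒ.l.f.s]: profile 2-4-2-2 — violates.
(b) [s.v.n.w]: profile 2-2-3-5 — obeys.
(c) [b.t.m.ŋ]: profile 1-1-3-3 — obeys.
(d) [ʃ.ɣ.x]: profile 2-2-2 — obeys.
(e) [ʀ.r]: profile 4-4 — obeys.

a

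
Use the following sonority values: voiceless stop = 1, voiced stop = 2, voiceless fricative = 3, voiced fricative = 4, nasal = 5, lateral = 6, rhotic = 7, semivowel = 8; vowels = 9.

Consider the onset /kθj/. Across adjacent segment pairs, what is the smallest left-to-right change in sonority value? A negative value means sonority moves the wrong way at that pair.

2

/k/: voiceless stop = 1.
/θ/: voiceless fricative = 3.
/j/: semivowel = 8.
/k/→/θ/: change +2.
/θ/→/j/: change +5.
Minimum = 2.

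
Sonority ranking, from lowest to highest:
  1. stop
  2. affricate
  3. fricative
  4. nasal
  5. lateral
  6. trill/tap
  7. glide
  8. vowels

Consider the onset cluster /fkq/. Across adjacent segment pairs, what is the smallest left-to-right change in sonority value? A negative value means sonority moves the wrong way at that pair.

/f/: fricative = 3.
/k/: stop = 1.
/q/: stop = 1.
/f/→/k/: change -2.
/k/→/q/: change +0.
Minimum = -2.

-2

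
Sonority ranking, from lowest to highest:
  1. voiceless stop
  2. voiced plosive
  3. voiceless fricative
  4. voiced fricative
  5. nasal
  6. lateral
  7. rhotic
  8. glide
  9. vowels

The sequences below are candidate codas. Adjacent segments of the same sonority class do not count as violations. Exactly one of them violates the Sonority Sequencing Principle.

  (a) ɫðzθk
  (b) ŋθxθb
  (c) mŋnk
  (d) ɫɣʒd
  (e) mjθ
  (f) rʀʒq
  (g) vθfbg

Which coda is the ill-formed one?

(a) sonority 6-4-4-3-1: well-formed.
(b) sonority 5-3-3-3-2: well-formed.
(c) sonority 5-5-5-1: well-formed.
(d) sonority 6-4-4-2: well-formed.
(e) sonority 5-8-3: ill-formed.
(f) sonority 7-7-4-1: well-formed.
(g) sonority 4-3-3-2-2: well-formed.

e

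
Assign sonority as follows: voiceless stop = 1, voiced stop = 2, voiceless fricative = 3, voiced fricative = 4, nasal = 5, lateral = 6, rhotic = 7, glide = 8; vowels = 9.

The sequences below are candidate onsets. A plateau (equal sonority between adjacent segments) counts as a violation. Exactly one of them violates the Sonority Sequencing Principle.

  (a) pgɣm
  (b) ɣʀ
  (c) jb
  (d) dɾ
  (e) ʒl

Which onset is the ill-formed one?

c

(a) pgɣm: profile 1-2-4-5 — obeys.
(b) ɣʀ: profile 4-7 — obeys.
(c) jb: profile 8-2 — violates.
(d) dɾ: profile 2-7 — obeys.
(e) ʒl: profile 4-6 — obeys.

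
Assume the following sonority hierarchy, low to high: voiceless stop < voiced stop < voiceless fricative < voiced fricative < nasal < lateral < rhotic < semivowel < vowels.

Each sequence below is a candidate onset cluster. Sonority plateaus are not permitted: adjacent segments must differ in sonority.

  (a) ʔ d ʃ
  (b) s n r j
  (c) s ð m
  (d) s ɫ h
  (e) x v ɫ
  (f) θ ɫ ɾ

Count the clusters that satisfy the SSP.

(a) sonority 1-2-3: well-formed.
(b) sonority 3-5-7-8: well-formed.
(c) sonority 3-4-5: well-formed.
(d) sonority 3-6-3: ill-formed.
(e) sonority 3-4-6: well-formed.
(f) sonority 3-6-7: well-formed.

5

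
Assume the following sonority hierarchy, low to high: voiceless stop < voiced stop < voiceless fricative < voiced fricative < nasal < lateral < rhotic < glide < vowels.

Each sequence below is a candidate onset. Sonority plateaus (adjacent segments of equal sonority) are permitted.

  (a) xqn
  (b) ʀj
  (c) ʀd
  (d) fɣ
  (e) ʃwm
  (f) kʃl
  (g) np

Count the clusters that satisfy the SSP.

(a) sonority 3-1-5: ill-formed.
(b) sonority 7-8: well-formed.
(c) sonority 7-2: ill-formed.
(d) sonority 3-4: well-formed.
(e) sonority 3-8-5: ill-formed.
(f) sonority 1-3-6: well-formed.
(g) sonority 5-1: ill-formed.

3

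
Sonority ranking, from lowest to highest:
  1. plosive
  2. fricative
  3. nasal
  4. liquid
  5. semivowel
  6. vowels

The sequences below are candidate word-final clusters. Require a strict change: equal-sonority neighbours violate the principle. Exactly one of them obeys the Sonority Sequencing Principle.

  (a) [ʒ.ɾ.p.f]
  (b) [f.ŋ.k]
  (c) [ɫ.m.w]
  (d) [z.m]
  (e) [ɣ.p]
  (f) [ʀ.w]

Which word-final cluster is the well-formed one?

(a) sonority 2-4-1-2: ill-formed.
(b) sonority 2-3-1: ill-formed.
(c) sonority 4-3-5: ill-formed.
(d) sonority 2-3: ill-formed.
(e) sonority 2-1: well-formed.
(f) sonority 4-5: ill-formed.

e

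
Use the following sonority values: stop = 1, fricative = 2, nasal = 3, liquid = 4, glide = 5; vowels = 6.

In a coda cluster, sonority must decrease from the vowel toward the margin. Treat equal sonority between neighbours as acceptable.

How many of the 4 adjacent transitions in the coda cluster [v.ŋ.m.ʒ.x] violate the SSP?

1

/v/ is a fricative (sonority 2).
/ŋ/ is a nasal (sonority 3).
/m/ is a nasal (sonority 3).
/ʒ/ is a fricative (sonority 2).
/x/ is a fricative (sonority 2).
/v/→/ŋ/: 2→3 (does not fall) — violation.
/ŋ/→/m/: 3→3 (plateau, allowed) — ok.
/m/→/ʒ/: 3→2 (falls) — ok.
/ʒ/→/x/: 2→2 (plateau, allowed) — ok.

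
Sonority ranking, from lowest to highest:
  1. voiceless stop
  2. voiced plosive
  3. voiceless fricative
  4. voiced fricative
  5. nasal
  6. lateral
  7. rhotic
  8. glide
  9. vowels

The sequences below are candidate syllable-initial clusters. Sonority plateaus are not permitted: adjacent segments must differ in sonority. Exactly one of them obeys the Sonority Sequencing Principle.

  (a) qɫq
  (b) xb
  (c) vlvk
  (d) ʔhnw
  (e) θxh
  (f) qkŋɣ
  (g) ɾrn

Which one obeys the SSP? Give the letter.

d

(a) 1-6-1 → violates
(b) 3-2 → violates
(c) 4-6-4-1 → violates
(d) 1-3-5-8 → obeys
(e) 3-3-3 → violates
(f) 1-1-5-4 → violates
(g) 7-7-5 → violates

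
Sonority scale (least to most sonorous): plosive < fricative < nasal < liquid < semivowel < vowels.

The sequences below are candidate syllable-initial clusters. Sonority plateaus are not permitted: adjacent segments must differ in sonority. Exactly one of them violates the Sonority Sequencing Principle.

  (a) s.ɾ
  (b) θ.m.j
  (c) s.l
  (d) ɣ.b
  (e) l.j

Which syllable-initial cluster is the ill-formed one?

(a) s.ɾ: profile 2-4 — obeys.
(b) θ.m.j: profile 2-3-5 — obeys.
(c) s.l: profile 2-4 — obeys.
(d) ɣ.b: profile 2-1 — violates.
(e) l.j: profile 4-5 — obeys.

d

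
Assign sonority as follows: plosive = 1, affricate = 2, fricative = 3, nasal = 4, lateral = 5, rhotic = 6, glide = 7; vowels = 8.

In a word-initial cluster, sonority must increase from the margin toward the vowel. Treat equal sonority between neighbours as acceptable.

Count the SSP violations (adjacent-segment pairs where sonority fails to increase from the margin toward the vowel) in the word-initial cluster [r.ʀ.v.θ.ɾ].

1

/r/ — rhotic, sonority 6.
/ʀ/ — rhotic, sonority 6.
/v/ — fricative, sonority 3.
/θ/ — fricative, sonority 3.
/ɾ/ — rhotic, sonority 6.
/r/→/ʀ/: 6→6 (plateau, allowed) — ok.
/ʀ/→/v/: 6→3 (does not rise) — violation.
/v/→/θ/: 3→3 (plateau, allowed) — ok.
/θ/→/ɾ/: 3→6 (rises) — ok.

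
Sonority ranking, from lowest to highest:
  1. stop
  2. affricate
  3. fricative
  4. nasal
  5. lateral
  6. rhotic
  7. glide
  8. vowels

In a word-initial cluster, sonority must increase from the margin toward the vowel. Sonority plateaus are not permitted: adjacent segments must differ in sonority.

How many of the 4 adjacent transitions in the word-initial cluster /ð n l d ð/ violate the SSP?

1

/ð/ is a fricative (sonority 3).
/n/ is a nasal (sonority 4).
/l/ is a lateral (sonority 5).
/d/ is a stop (sonority 1).
/ð/ is a fricative (sonority 3).
/ð/→/n/: 3→4 (rises) — ok.
/n/→/l/: 4→5 (rises) — ok.
/l/→/d/: 5→1 (does not rise) — violation.
/d/→/ð/: 1→3 (rises) — ok.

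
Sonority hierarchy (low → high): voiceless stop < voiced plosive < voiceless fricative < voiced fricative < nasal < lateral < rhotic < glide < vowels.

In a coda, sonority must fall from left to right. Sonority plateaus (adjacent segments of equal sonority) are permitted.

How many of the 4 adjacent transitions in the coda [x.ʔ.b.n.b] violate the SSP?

/x/ — voiceless fricative, sonority 3.
/ʔ/ — voiceless stop, sonority 1.
/b/ — voiced plosive, sonority 2.
/n/ — nasal, sonority 5.
/b/ — voiced plosive, sonority 2.
/x/→/ʔ/: 3→1 (falls) — ok.
/ʔ/→/b/: 1→2 (does not fall) — violation.
/b/→/n/: 2→5 (does not fall) — violation.
/n/→/b/: 5→2 (falls) — ok.

2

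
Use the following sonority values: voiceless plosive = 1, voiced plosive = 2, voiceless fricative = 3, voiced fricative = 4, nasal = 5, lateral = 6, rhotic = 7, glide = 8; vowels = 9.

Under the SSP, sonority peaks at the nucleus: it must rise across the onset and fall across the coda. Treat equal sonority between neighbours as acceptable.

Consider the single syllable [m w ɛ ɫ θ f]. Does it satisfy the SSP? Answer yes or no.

yes

Onset: /m/ is a nasal (sonority 5), /w/ is a glide (sonority 8); then the nucleus /ɛ/ (sonority 9).
Onset profile 5-8-9 — rises to the nucleus.
Coda: /ɫ/ is a lateral (sonority 6), /θ/ is a voiceless fricative (sonority 3), /f/ is a voiceless fricative (sonority 3).
Coda profile 9-6-3-3 — falls from the nucleus.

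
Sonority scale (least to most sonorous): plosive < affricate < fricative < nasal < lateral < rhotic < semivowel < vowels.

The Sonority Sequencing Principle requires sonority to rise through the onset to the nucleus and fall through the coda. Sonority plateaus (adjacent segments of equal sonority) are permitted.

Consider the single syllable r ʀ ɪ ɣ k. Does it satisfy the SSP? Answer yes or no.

Onset: /r/ is a rhotic (sonority 6), /ʀ/ is a rhotic (sonority 6); then the nucleus /ɪ/ (sonority 8).
Onset profile 6-6-8 — rises to the nucleus.
Coda: /ɣ/ is a fricative (sonority 3), /k/ is a plosive (sonority 1).
Coda profile 8-3-1 — falls from the nucleus.

yes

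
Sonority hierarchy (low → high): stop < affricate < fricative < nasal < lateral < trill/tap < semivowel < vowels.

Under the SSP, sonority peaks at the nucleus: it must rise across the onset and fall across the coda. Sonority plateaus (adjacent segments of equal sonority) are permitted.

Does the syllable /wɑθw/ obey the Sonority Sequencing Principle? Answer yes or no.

no

Onset: /w/ is a semivowel (sonority 7); then the nucleus /ɑ/ (sonority 8).
Onset profile 7-8 — rises to the nucleus.
Coda: /θ/ is a fricative (sonority 3), /w/ is a semivowel (sonority 7).
Coda profile 8-3-7 — does not fall throughout.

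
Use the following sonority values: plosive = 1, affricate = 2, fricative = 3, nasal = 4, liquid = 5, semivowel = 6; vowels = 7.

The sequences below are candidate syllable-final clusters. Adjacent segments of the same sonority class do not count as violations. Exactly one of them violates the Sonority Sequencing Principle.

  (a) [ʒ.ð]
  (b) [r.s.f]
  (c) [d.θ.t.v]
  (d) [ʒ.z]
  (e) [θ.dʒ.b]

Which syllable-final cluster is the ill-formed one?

(a) 3-3 → obeys
(b) 5-3-3 → obeys
(c) 1-3-1-3 → violates
(d) 3-3 → obeys
(e) 3-2-1 → obeys

c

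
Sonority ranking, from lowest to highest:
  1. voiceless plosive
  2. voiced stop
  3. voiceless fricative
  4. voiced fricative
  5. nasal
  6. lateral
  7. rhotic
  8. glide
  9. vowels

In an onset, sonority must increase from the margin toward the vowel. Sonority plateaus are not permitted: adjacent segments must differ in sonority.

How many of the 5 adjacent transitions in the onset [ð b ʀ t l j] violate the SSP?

/ð/: voiced fricative = 4.
/b/: voiced stop = 2.
/ʀ/: rhotic = 7.
/t/: voiceless plosive = 1.
/l/: lateral = 6.
/j/: glide = 8.
/ð/→/b/: 4→2 (does not rise) — violation.
/b/→/ʀ/: 2→7 (rises) — ok.
/ʀ/→/t/: 7→1 (does not rise) — violation.
/t/→/l/: 1→6 (rises) — ok.
/l/→/j/: 6→8 (rises) — ok.

2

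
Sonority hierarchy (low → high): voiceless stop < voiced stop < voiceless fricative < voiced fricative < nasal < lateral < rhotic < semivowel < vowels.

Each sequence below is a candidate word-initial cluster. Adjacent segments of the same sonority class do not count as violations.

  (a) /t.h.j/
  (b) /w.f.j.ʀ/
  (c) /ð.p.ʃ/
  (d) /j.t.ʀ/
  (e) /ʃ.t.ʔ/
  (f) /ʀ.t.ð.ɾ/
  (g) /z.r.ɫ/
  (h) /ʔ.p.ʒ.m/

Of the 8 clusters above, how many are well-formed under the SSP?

(a) 1-3-8 → obeys
(b) 8-3-8-7 → violates
(c) 4-1-3 → violates
(d) 8-1-7 → violates
(e) 3-1-1 → violates
(f) 7-1-4-7 → violates
(g) 4-7-6 → violates
(h) 1-1-4-5 → obeys

2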